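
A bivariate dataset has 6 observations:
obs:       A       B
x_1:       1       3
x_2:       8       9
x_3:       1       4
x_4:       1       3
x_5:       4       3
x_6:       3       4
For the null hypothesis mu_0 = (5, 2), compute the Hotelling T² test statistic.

Step 1 — sample mean vector:
  mean(A) = (1 + 8 + 1 + 1 + 4 + 3) / 6 = 18/6 = 3
  mean(B) = (3 + 9 + 4 + 3 + 3 + 4) / 6 = 26/6 = 4.3333
  x̄ = (3, 4.3333),  deviation x̄ - mu_0 = (3, 4.3333) - (5, 2) = (-2, 2.3333).

Step 2 — sample covariance matrix, S[i,j] = (1/(n-1)) · Σ_k (x_{k,i} - mean_i) · (x_{k,j} - mean_j), divisor n-1 = 5:
  S[A,A] = ((-2)·(-2) + (5)·(5) + (-2)·(-2) + (-2)·(-2) + (1)·(1) + (0)·(0)) / 5 = 38/5 = 7.6
  S[A,B] = ((-2)·(-1.3333) + (5)·(4.6667) + (-2)·(-0.3333) + (-2)·(-1.3333) + (1)·(-1.3333) + (0)·(-0.3333)) / 5 = 28/5 = 5.6
  S[B,B] = ((-1.3333)·(-1.3333) + (4.6667)·(4.6667) + (-0.3333)·(-0.3333) + (-1.3333)·(-1.3333) + (-1.3333)·(-1.3333) + (-0.3333)·(-0.3333)) / 5 = 27.3333/5 = 5.4667
  S = [[7.6, 5.6],
 [5.6, 5.4667]].

Step 3 — invert S. det(S) = 7.6·5.4667 - (5.6)² = 10.1867.
  S^{-1} = (1/det) · [[d, -b], [-b, a]] = [[0.5366, -0.5497],
 [-0.5497, 0.7461]].

Step 4 — quadratic form (x̄ - mu_0)^T · S^{-1} · (x̄ - mu_0):
  S^{-1} · (x̄ - mu_0) = (-2.356, 2.8403),
  (x̄ - mu_0)^T · [...] = (-2)·(-2.356) + (2.3333)·(2.8403) = 11.3394.

Step 5 — scale by n: T² = 6 · 11.3394 = 68.0366.

T² ≈ 68.0366


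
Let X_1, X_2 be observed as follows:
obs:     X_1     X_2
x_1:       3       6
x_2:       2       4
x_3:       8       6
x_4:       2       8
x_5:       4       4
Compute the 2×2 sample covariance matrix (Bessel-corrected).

Step 1 — column means:
  mean(X_1) = (3 + 2 + 8 + 2 + 4) / 5 = 19/5 = 3.8
  mean(X_2) = (6 + 4 + 6 + 8 + 4) / 5 = 28/5 = 5.6

Step 2 — sample covariance S[i,j] = (1/(n-1)) · Σ_k (x_{k,i} - mean_i) · (x_{k,j} - mean_j), with n-1 = 4.
  S[X_1,X_1] = ((-0.8)·(-0.8) + (-1.8)·(-1.8) + (4.2)·(4.2) + (-1.8)·(-1.8) + (0.2)·(0.2)) / 4 = 24.8/4 = 6.2
  S[X_1,X_2] = ((-0.8)·(0.4) + (-1.8)·(-1.6) + (4.2)·(0.4) + (-1.8)·(2.4) + (0.2)·(-1.6)) / 4 = -0.4/4 = -0.1
  S[X_2,X_2] = ((0.4)·(0.4) + (-1.6)·(-1.6) + (0.4)·(0.4) + (2.4)·(2.4) + (-1.6)·(-1.6)) / 4 = 11.2/4 = 2.8

S is symmetric (S[j,i] = S[i,j]). Assembling:

S = [[6.2, -0.1],
 [-0.1, 2.8]]


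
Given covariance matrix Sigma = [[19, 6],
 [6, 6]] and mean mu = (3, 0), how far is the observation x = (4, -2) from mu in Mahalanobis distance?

Step 1 — centre the observation: (x - mu) = (1, -2).

Step 2 — invert Sigma. det(Sigma) = 19·6 - (6)² = 78.
  Sigma^{-1} = (1/det) · [[d, -b], [-b, a]] = [[0.0769, -0.0769],
 [-0.0769, 0.2436]].

Step 3 — form the quadratic (x - mu)^T · Sigma^{-1} · (x - mu):
  Sigma^{-1} · (x - mu) = (0.2308, -0.5641).
  (x - mu)^T · [Sigma^{-1} · (x - mu)] = (1)·(0.2308) + (-2)·(-0.5641) = 1.359.

Step 4 — take square root: d = √(1.359) ≈ 1.1658.

d(x, mu) = √(1.359) ≈ 1.1658


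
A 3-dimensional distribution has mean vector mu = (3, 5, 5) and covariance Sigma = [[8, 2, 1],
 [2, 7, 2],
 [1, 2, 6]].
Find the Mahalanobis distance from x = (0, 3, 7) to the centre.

Step 1 — centre the observation: (x - mu) = (-3, -2, 2).

Step 2 — invert Sigma (cofactor / det for 3×3, or solve directly):
  Sigma^{-1} = [[0.1352, -0.0356, -0.0107],
 [-0.0356, 0.1673, -0.0498],
 [-0.0107, -0.0498, 0.1851]].

Step 3 — form the quadratic (x - mu)^T · Sigma^{-1} · (x - mu):
  Sigma^{-1} · (x - mu) = (-0.3559, -0.3274, 0.5018).
  (x - mu)^T · [Sigma^{-1} · (x - mu)] = (-3)·(-0.3559) + (-2)·(-0.3274) + (2)·(0.5018) = 2.726.

Step 4 — take square root: d = √(2.726) ≈ 1.6511.

d(x, mu) = √(2.726) ≈ 1.6511


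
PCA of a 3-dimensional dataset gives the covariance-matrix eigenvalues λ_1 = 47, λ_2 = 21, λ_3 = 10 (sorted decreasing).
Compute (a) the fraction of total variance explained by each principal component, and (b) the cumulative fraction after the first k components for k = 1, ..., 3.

Step 1 — total variance = trace(Sigma) = Σ λ_i = 47 + 21 + 10 = 78.

Step 2 — fraction explained by component i = λ_i / Σ λ:
  PC1: 47/78 = 0.6026
  PC2: 21/78 = 0.2692
  PC3: 10/78 = 0.1282

Step 3 — cumulative fraction after k components = (λ_1 + ... + λ_k) / Σ λ:
  k = 1: 47/78 = 0.6026
  k = 2: (47 + 21)/78 = 68/78 = 0.8718
  k = 3: (47 + 21 + 10)/78 = 78/78 = 1

Summary (fraction, with percent):

explained: PC1 0.6026 (60.26%), PC2 0.2692 (26.92%), PC3 0.1282 (12.82%);  cumulative: 0.6026, 0.8718, 1


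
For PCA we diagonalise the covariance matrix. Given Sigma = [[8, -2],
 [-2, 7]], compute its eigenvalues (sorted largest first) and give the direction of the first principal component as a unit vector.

Step 1 — characteristic polynomial of 2×2 Sigma:
  det(Sigma - λI) = λ² - trace · λ + det = 0.
  trace = 8 + 7 = 15, det = 8·7 - (-2)² = 52.
Step 2 — discriminant:
  Δ = trace² - 4·det = 225 - 208 = 17.
Step 3 — eigenvalues:
  λ = (trace ± √Δ)/2 = (15 ± 4.1231)/2,
  λ_1 = 9.5616,  λ_2 = 5.4384.

Step 4 — unit eigenvector for λ_1: solve (Sigma - λ_1 I)v = 0. First row:
  (8 - 9.5616)·v_x + (-2)·v_y = 0, i.e. (-1.5616)·v_x + (-2)·v_y = 0,
  so v ∝ (b, λ_1 - a) = (-2, 1.5616); multiply by -1 so the first entry is positive: u = (2, -1.5616).
  ||u|| = √((2)² + (-1.5616)²) = √(6.4384) ≈ 2.5374,
  v_1 = u/||u|| ≈ (0.7882, -0.6154) (||v_1|| = 1).

λ_1 = 9.5616,  λ_2 = 5.4384;  v_1 ≈ (0.7882, -0.6154)


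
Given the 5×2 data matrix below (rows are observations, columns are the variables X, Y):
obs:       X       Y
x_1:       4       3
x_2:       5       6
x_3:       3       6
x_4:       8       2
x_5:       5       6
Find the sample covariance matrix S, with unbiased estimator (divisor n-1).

Step 1 — column means:
  mean(X) = (4 + 5 + 3 + 8 + 5) / 5 = 25/5 = 5
  mean(Y) = (3 + 6 + 6 + 2 + 6) / 5 = 23/5 = 4.6

Step 2 — sample covariance S[i,j] = (1/(n-1)) · Σ_k (x_{k,i} - mean_i) · (x_{k,j} - mean_j), with n-1 = 4.
  S[X,X] = ((-1)·(-1) + (0)·(0) + (-2)·(-2) + (3)·(3) + (0)·(0)) / 4 = 14/4 = 3.5
  S[X,Y] = ((-1)·(-1.6) + (0)·(1.4) + (-2)·(1.4) + (3)·(-2.6) + (0)·(1.4)) / 4 = -9/4 = -2.25
  S[Y,Y] = ((-1.6)·(-1.6) + (1.4)·(1.4) + (1.4)·(1.4) + (-2.6)·(-2.6) + (1.4)·(1.4)) / 4 = 15.2/4 = 3.8

S is symmetric (S[j,i] = S[i,j]). Assembling:

S = [[3.5, -2.25],
 [-2.25, 3.8]]


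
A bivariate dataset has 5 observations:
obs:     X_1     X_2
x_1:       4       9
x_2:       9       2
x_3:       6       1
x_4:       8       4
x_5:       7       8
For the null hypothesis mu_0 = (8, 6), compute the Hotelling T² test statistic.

Step 1 — sample mean vector:
  mean(X_1) = (4 + 9 + 6 + 8 + 7) / 5 = 34/5 = 6.8
  mean(X_2) = (9 + 2 + 1 + 4 + 8) / 5 = 24/5 = 4.8
  x̄ = (6.8, 4.8),  deviation x̄ - mu_0 = (6.8, 4.8) - (8, 6) = (-1.2, -1.2).

Step 2 — sample covariance matrix, S[i,j] = (1/(n-1)) · Σ_k (x_{k,i} - mean_i) · (x_{k,j} - mean_j), divisor n-1 = 4:
  S[X_1,X_1] = ((-2.8)·(-2.8) + (2.2)·(2.2) + (-0.8)·(-0.8) + (1.2)·(1.2) + (0.2)·(0.2)) / 4 = 14.8/4 = 3.7
  S[X_1,X_2] = ((-2.8)·(4.2) + (2.2)·(-2.8) + (-0.8)·(-3.8) + (1.2)·(-0.8) + (0.2)·(3.2)) / 4 = -15.2/4 = -3.8
  S[X_2,X_2] = ((4.2)·(4.2) + (-2.8)·(-2.8) + (-3.8)·(-3.8) + (-0.8)·(-0.8) + (3.2)·(3.2)) / 4 = 50.8/4 = 12.7
  S = [[3.7, -3.8],
 [-3.8, 12.7]].

Step 3 — invert S. det(S) = 3.7·12.7 - (-3.8)² = 32.55.
  S^{-1} = (1/det) · [[d, -b], [-b, a]] = [[0.3902, 0.1167],
 [0.1167, 0.1137]].

Step 4 — quadratic form (x̄ - mu_0)^T · S^{-1} · (x̄ - mu_0):
  S^{-1} · (x̄ - mu_0) = (-0.6083, -0.2765),
  (x̄ - mu_0)^T · [...] = (-1.2)·(-0.6083) + (-1.2)·(-0.2765) = 1.0618.

Step 5 — scale by n: T² = 5 · 1.0618 = 5.3088.

T² ≈ 5.3088


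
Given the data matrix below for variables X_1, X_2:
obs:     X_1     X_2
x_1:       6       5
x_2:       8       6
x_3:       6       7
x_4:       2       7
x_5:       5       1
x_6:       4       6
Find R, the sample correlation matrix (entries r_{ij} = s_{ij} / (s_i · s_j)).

Step 1 — column means:
  mean(X_1) = (6 + 8 + 6 + 2 + 5 + 4) / 6 = 31/6 = 5.1667
  mean(X_2) = (5 + 6 + 7 + 7 + 1 + 6) / 6 = 32/6 = 5.3333

Step 2 — sample variances and covariances s[i,j] = (1/(n-1)) · Σ_k (x_{k,i} - mean_i) · (x_{k,j} - mean_j), with n-1 = 5:
  s[X_1,X_1] = ((0.8333)·(0.8333) + (2.8333)·(2.8333) + (0.8333)·(0.8333) + (-3.1667)·(-3.1667) + (-0.1667)·(-0.1667) + (-1.1667)·(-1.1667)) / 5 = 20.8333/5 = 4.1667
  s[X_1,X_2] = ((0.8333)·(-0.3333) + (2.8333)·(0.6667) + (0.8333)·(1.6667) + (-3.1667)·(1.6667) + (-0.1667)·(-4.3333) + (-1.1667)·(0.6667)) / 5 = -2.3333/5 = -0.4667
  s[X_2,X_2] = ((-0.3333)·(-0.3333) + (0.6667)·(0.6667) + (1.6667)·(1.6667) + (1.6667)·(1.6667) + (-4.3333)·(-4.3333) + (0.6667)·(0.6667)) / 5 = 25.3333/5 = 5.0667
  Sample standard deviations s_i = √(s[i,i]):
  s(X_1) = √(4.1667) = 2.0412
  s(X_2) = √(5.0667) = 2.2509

Step 3 — r_{ij} = s_{ij} / (s_i · s_j):
  r[X_1,X_1] = 1 (diagonal).
  r[X_1,X_2] = -0.4667 / (2.0412 · 2.2509) = -0.4667 / 4.5947 = -0.1016
  r[X_2,X_2] = 1 (diagonal).

R is symmetric with unit diagonal. Assembling:

R = [[1, -0.1016],
 [-0.1016, 1]]


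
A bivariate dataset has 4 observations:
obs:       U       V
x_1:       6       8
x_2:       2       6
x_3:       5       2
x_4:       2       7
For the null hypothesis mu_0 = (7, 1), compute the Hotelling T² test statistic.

Step 1 — sample mean vector:
  mean(U) = (6 + 2 + 5 + 2) / 4 = 15/4 = 3.75
  mean(V) = (8 + 6 + 2 + 7) / 4 = 23/4 = 5.75
  x̄ = (3.75, 5.75),  deviation x̄ - mu_0 = (3.75, 5.75) - (7, 1) = (-3.25, 4.75).

Step 2 — sample covariance matrix, S[i,j] = (1/(n-1)) · Σ_k (x_{k,i} - mean_i) · (x_{k,j} - mean_j), divisor n-1 = 3:
  S[U,U] = ((2.25)·(2.25) + (-1.75)·(-1.75) + (1.25)·(1.25) + (-1.75)·(-1.75)) / 3 = 12.75/3 = 4.25
  S[U,V] = ((2.25)·(2.25) + (-1.75)·(0.25) + (1.25)·(-3.75) + (-1.75)·(1.25)) / 3 = -2.25/3 = -0.75
  S[V,V] = ((2.25)·(2.25) + (0.25)·(0.25) + (-3.75)·(-3.75) + (1.25)·(1.25)) / 3 = 20.75/3 = 6.9167
  S = [[4.25, -0.75],
 [-0.75, 6.9167]].

Step 3 — invert S. det(S) = 4.25·6.9167 - (-0.75)² = 28.8333.
  S^{-1} = (1/det) · [[d, -b], [-b, a]] = [[0.2399, 0.026],
 [0.026, 0.1474]].

Step 4 — quadratic form (x̄ - mu_0)^T · S^{-1} · (x̄ - mu_0):
  S^{-1} · (x̄ - mu_0) = (-0.6561, 0.6156),
  (x̄ - mu_0)^T · [...] = (-3.25)·(-0.6561) + (4.75)·(0.6156) = 5.0564.

Step 5 — scale by n: T² = 4 · 5.0564 = 20.2254.

T² ≈ 20.2254


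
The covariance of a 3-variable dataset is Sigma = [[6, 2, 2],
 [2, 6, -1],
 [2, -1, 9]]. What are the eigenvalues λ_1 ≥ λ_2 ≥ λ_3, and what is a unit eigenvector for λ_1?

Step 1 — characteristic polynomial p(λ) = det(λI - Sigma) = λ³ - tr·λ² + c_1·λ - det, where tr = trace, c_1 = sum of the principal 2×2 minors, det = det(Sigma):
  tr = 6 + 6 + 9 = 21,
  c_1 = (6·6 - (2)²) + (6·9 - (2)²) + (6·9 - (-1)²) = 32 + 50 + 53 = 135,
  det = 6·(6·9 - (-1)²) - (2)·((2)·9 - (-1)·(2)) + (2)·((2)·(-1) - 6·(2)) = 6·(53) - (2)·(20) + (2)·(-14) = 250.
  So p(λ) = λ³ - 21λ² + 135λ - 250.
Step 2 — look for an integer root (rational root theorem: any rational root is an integer divisor of 250). Testing λ = 10:
  p(10) = 1000 - 2100 + 1350 - 250 = 0  ✓
  Dividing out (λ - 10): p(λ) = (λ - 10)(λ² - 11λ + 25).
Step 3 — remaining eigenvalues from the quadratic λ² - 11λ + 25 = 0:
  Δ = 11² - 4·25 = 121 - 100 = 21,  λ = (11 ± √21)/2 = (11 ± 4.5826)/2 ≈ 7.7913 or 3.2087.
  Sorted: λ_1 = 10,  λ_2 = 7.7913,  λ_3 = 3.2087  (check: sum = 21 = tr ✓).

Step 4 — unit eigenvector for λ_1 = 10: v spans the null space of (Sigma - λ_1 I), whose rows are
  r_1 = (-4, 2, 2),  r_2 = (2, -4, -1),  r_3 = (2, -1, -1).
  v is orthogonal to every row, so take v ∝ r_1 × r_2 = ((2)·(-1) - (2)·(-4), (2)·(2) - (-4)·(-1), (-4)·(-4) - (2)·(2)) = (6, 0, 12).
  Rescale (divide by 6): u = (1, 0, 2).
  ||u|| = √((1)² + (0)² + (2)²) = √(5) ≈ 2.2361,  v_1 = u/||u|| ≈ (0.4472, 0, 0.8944) (||v_1|| = 1).

λ_1 = 10,  λ_2 = 7.7913,  λ_3 = 3.2087;  v_1 ≈ (0.4472, 0, 0.8944)


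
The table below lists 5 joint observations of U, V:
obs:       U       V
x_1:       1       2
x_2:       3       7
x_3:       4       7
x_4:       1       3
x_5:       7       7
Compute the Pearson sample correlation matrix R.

Step 1 — column means:
  mean(U) = (1 + 3 + 4 + 1 + 7) / 5 = 16/5 = 3.2
  mean(V) = (2 + 7 + 7 + 3 + 7) / 5 = 26/5 = 5.2

Step 2 — sample variances and covariances s[i,j] = (1/(n-1)) · Σ_k (x_{k,i} - mean_i) · (x_{k,j} - mean_j), with n-1 = 4:
  s[U,U] = ((-2.2)·(-2.2) + (-0.2)·(-0.2) + (0.8)·(0.8) + (-2.2)·(-2.2) + (3.8)·(3.8)) / 4 = 24.8/4 = 6.2
  s[U,V] = ((-2.2)·(-3.2) + (-0.2)·(1.8) + (0.8)·(1.8) + (-2.2)·(-2.2) + (3.8)·(1.8)) / 4 = 19.8/4 = 4.95
  s[V,V] = ((-3.2)·(-3.2) + (1.8)·(1.8) + (1.8)·(1.8) + (-2.2)·(-2.2) + (1.8)·(1.8)) / 4 = 24.8/4 = 6.2
  Sample standard deviations s_i = √(s[i,i]):
  s(U) = √(6.2) = 2.49
  s(V) = √(6.2) = 2.49

Step 3 — r_{ij} = s_{ij} / (s_i · s_j):
  r[U,U] = 1 (diagonal).
  r[U,V] = 4.95 / (2.49 · 2.49) = 4.95 / 6.2 = 0.7984
  r[V,V] = 1 (diagonal).

R is symmetric with unit diagonal. Assembling:

R = [[1, 0.7984],
 [0.7984, 1]]


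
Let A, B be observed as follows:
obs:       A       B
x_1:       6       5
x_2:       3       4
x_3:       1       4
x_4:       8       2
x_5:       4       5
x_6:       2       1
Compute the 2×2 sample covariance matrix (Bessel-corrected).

Step 1 — column means:
  mean(A) = (6 + 3 + 1 + 8 + 4 + 2) / 6 = 24/6 = 4
  mean(B) = (5 + 4 + 4 + 2 + 5 + 1) / 6 = 21/6 = 3.5

Step 2 — sample covariance S[i,j] = (1/(n-1)) · Σ_k (x_{k,i} - mean_i) · (x_{k,j} - mean_j), with n-1 = 5.
  S[A,A] = ((2)·(2) + (-1)·(-1) + (-3)·(-3) + (4)·(4) + (0)·(0) + (-2)·(-2)) / 5 = 34/5 = 6.8
  S[A,B] = ((2)·(1.5) + (-1)·(0.5) + (-3)·(0.5) + (4)·(-1.5) + (0)·(1.5) + (-2)·(-2.5)) / 5 = 0/5 = 0
  S[B,B] = ((1.5)·(1.5) + (0.5)·(0.5) + (0.5)·(0.5) + (-1.5)·(-1.5) + (1.5)·(1.5) + (-2.5)·(-2.5)) / 5 = 13.5/5 = 2.7

S is symmetric (S[j,i] = S[i,j]). Assembling:

S = [[6.8, 0],
 [0, 2.7]]


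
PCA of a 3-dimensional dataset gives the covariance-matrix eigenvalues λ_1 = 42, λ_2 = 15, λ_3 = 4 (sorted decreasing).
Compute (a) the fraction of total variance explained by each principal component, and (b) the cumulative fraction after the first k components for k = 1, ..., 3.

Step 1 — total variance = trace(Sigma) = Σ λ_i = 42 + 15 + 4 = 61.

Step 2 — fraction explained by component i = λ_i / Σ λ:
  PC1: 42/61 = 0.6885
  PC2: 15/61 = 0.2459
  PC3: 4/61 = 0.0656

Step 3 — cumulative fraction after k components = (λ_1 + ... + λ_k) / Σ λ:
  k = 1: 42/61 = 0.6885
  k = 2: (42 + 15)/61 = 57/61 = 0.9344
  k = 3: (42 + 15 + 4)/61 = 61/61 = 1

Summary (fraction, with percent):

explained: PC1 0.6885 (68.85%), PC2 0.2459 (24.59%), PC3 0.0656 (6.56%);  cumulative: 0.6885, 0.9344, 1


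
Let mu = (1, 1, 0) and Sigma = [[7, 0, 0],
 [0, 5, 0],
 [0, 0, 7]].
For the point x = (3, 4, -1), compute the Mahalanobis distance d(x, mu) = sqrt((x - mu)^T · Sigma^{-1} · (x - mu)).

Step 1 — centre the observation: (x - mu) = (2, 3, -1).

Step 2 — invert Sigma (cofactor / det for 3×3, or solve directly):
  Sigma^{-1} = [[0.1429, 0, 0],
 [0, 0.2, 0],
 [0, 0, 0.1429]].

Step 3 — form the quadratic (x - mu)^T · Sigma^{-1} · (x - mu):
  Sigma^{-1} · (x - mu) = (0.2857, 0.6, -0.1429).
  (x - mu)^T · [Sigma^{-1} · (x - mu)] = (2)·(0.2857) + (3)·(0.6) + (-1)·(-0.1429) = 2.5143.

Step 4 — take square root: d = √(2.5143) ≈ 1.5856.

d(x, mu) = √(2.5143) ≈ 1.5856


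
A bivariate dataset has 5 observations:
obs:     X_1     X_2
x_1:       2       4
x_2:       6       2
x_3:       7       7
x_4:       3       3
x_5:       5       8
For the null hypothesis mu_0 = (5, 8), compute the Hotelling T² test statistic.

Step 1 — sample mean vector:
  mean(X_1) = (2 + 6 + 7 + 3 + 5) / 5 = 23/5 = 4.6
  mean(X_2) = (4 + 2 + 7 + 3 + 8) / 5 = 24/5 = 4.8
  x̄ = (4.6, 4.8),  deviation x̄ - mu_0 = (4.6, 4.8) - (5, 8) = (-0.4, -3.2).

Step 2 — sample covariance matrix, S[i,j] = (1/(n-1)) · Σ_k (x_{k,i} - mean_i) · (x_{k,j} - mean_j), divisor n-1 = 4:
  S[X_1,X_1] = ((-2.6)·(-2.6) + (1.4)·(1.4) + (2.4)·(2.4) + (-1.6)·(-1.6) + (0.4)·(0.4)) / 4 = 17.2/4 = 4.3
  S[X_1,X_2] = ((-2.6)·(-0.8) + (1.4)·(-2.8) + (2.4)·(2.2) + (-1.6)·(-1.8) + (0.4)·(3.2)) / 4 = 7.6/4 = 1.9
  S[X_2,X_2] = ((-0.8)·(-0.8) + (-2.8)·(-2.8) + (2.2)·(2.2) + (-1.8)·(-1.8) + (3.2)·(3.2)) / 4 = 26.8/4 = 6.7
  S = [[4.3, 1.9],
 [1.9, 6.7]].

Step 3 — invert S. det(S) = 4.3·6.7 - (1.9)² = 25.2.
  S^{-1} = (1/det) · [[d, -b], [-b, a]] = [[0.2659, -0.0754],
 [-0.0754, 0.1706]].

Step 4 — quadratic form (x̄ - mu_0)^T · S^{-1} · (x̄ - mu_0):
  S^{-1} · (x̄ - mu_0) = (0.1349, -0.5159),
  (x̄ - mu_0)^T · [...] = (-0.4)·(0.1349) + (-3.2)·(-0.5159) = 1.5968.

Step 5 — scale by n: T² = 5 · 1.5968 = 7.9841.

T² ≈ 7.9841


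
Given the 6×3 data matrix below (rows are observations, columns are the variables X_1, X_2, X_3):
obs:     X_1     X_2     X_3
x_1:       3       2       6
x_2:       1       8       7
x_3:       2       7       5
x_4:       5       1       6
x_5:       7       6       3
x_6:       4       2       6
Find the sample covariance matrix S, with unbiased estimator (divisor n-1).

Step 1 — column means:
  mean(X_1) = (3 + 1 + 2 + 5 + 7 + 4) / 6 = 22/6 = 3.6667
  mean(X_2) = (2 + 8 + 7 + 1 + 6 + 2) / 6 = 26/6 = 4.3333
  mean(X_3) = (6 + 7 + 5 + 6 + 3 + 6) / 6 = 33/6 = 5.5

Step 2 — sample covariance S[i,j] = (1/(n-1)) · Σ_k (x_{k,i} - mean_i) · (x_{k,j} - mean_j), with n-1 = 5.
  S[X_1,X_1] = ((-0.6667)·(-0.6667) + (-2.6667)·(-2.6667) + (-1.6667)·(-1.6667) + (1.3333)·(1.3333) + (3.3333)·(3.3333) + (0.3333)·(0.3333)) / 5 = 23.3333/5 = 4.6667
  S[X_1,X_2] = ((-0.6667)·(-2.3333) + (-2.6667)·(3.6667) + (-1.6667)·(2.6667) + (1.3333)·(-3.3333) + (3.3333)·(1.6667) + (0.3333)·(-2.3333)) / 5 = -12.3333/5 = -2.4667
  S[X_1,X_3] = ((-0.6667)·(0.5) + (-2.6667)·(1.5) + (-1.6667)·(-0.5) + (1.3333)·(0.5) + (3.3333)·(-2.5) + (0.3333)·(0.5)) / 5 = -11/5 = -2.2
  S[X_2,X_2] = ((-2.3333)·(-2.3333) + (3.6667)·(3.6667) + (2.6667)·(2.6667) + (-3.3333)·(-3.3333) + (1.6667)·(1.6667) + (-2.3333)·(-2.3333)) / 5 = 45.3333/5 = 9.0667
  S[X_2,X_3] = ((-2.3333)·(0.5) + (3.6667)·(1.5) + (2.6667)·(-0.5) + (-3.3333)·(0.5) + (1.6667)·(-2.5) + (-2.3333)·(0.5)) / 5 = -4/5 = -0.8
  S[X_3,X_3] = ((0.5)·(0.5) + (1.5)·(1.5) + (-0.5)·(-0.5) + (0.5)·(0.5) + (-2.5)·(-2.5) + (0.5)·(0.5)) / 5 = 9.5/5 = 1.9

S is symmetric (S[j,i] = S[i,j]). Assembling:

S = [[4.6667, -2.4667, -2.2],
 [-2.4667, 9.0667, -0.8],
 [-2.2, -0.8, 1.9]]


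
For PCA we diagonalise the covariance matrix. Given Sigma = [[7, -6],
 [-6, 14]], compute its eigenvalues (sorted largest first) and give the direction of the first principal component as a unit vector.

Step 1 — characteristic polynomial of 2×2 Sigma:
  det(Sigma - λI) = λ² - trace · λ + det = 0.
  trace = 7 + 14 = 21, det = 7·14 - (-6)² = 62.
Step 2 — discriminant:
  Δ = trace² - 4·det = 441 - 248 = 193.
Step 3 — eigenvalues:
  λ = (trace ± √Δ)/2 = (21 ± 13.8924)/2,
  λ_1 = 17.4462,  λ_2 = 3.5538.

Step 4 — unit eigenvector for λ_1: solve (Sigma - λ_1 I)v = 0. First row:
  (7 - 17.4462)·v_x + (-6)·v_y = 0, i.e. (-10.4462)·v_x + (-6)·v_y = 0,
  so v ∝ (b, λ_1 - a) = (-6, 10.4462); multiply by -1 so the first entry is positive: u = (6, -10.4462).
  ||u|| = √((6)² + (-10.4462)²) = √(145.1236) ≈ 12.0467,
  v_1 = u/||u|| ≈ (0.4981, -0.8671) (||v_1|| = 1).

λ_1 = 17.4462,  λ_2 = 3.5538;  v_1 ≈ (0.4981, -0.8671)


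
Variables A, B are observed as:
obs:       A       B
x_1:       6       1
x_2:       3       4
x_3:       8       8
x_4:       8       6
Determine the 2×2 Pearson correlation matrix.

Step 1 — column means:
  mean(A) = (6 + 3 + 8 + 8) / 4 = 25/4 = 6.25
  mean(B) = (1 + 4 + 8 + 6) / 4 = 19/4 = 4.75

Step 2 — sample variances and covariances s[i,j] = (1/(n-1)) · Σ_k (x_{k,i} - mean_i) · (x_{k,j} - mean_j), with n-1 = 3:
  s[A,A] = ((-0.25)·(-0.25) + (-3.25)·(-3.25) + (1.75)·(1.75) + (1.75)·(1.75)) / 3 = 16.75/3 = 5.5833
  s[A,B] = ((-0.25)·(-3.75) + (-3.25)·(-0.75) + (1.75)·(3.25) + (1.75)·(1.25)) / 3 = 11.25/3 = 3.75
  s[B,B] = ((-3.75)·(-3.75) + (-0.75)·(-0.75) + (3.25)·(3.25) + (1.25)·(1.25)) / 3 = 26.75/3 = 8.9167
  Sample standard deviations s_i = √(s[i,i]):
  s(A) = √(5.5833) = 2.3629
  s(B) = √(8.9167) = 2.9861

Step 3 — r_{ij} = s_{ij} / (s_i · s_j):
  r[A,A] = 1 (diagonal).
  r[A,B] = 3.75 / (2.3629 · 2.9861) = 3.75 / 7.0558 = 0.5315
  r[B,B] = 1 (diagonal).

R is symmetric with unit diagonal. Assembling:

R = [[1, 0.5315],
 [0.5315, 1]]


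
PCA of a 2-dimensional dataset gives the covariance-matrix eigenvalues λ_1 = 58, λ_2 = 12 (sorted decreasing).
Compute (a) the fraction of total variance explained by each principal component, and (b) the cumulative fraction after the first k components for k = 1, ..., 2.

Step 1 — total variance = trace(Sigma) = Σ λ_i = 58 + 12 = 70.

Step 2 — fraction explained by component i = λ_i / Σ λ:
  PC1: 58/70 = 0.8286
  PC2: 12/70 = 0.1714

Step 3 — cumulative fraction after k components = (λ_1 + ... + λ_k) / Σ λ:
  k = 1: 58/70 = 0.8286
  k = 2: (58 + 12)/70 = 70/70 = 1

Summary (fraction, with percent):

explained: PC1 0.8286 (82.86%), PC2 0.1714 (17.14%);  cumulative: 0.8286, 1


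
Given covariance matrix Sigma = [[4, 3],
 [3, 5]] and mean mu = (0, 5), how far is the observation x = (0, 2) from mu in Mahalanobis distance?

Step 1 — centre the observation: (x - mu) = (0, -3).

Step 2 — invert Sigma. det(Sigma) = 4·5 - (3)² = 11.
  Sigma^{-1} = (1/det) · [[d, -b], [-b, a]] = [[0.4545, -0.2727],
 [-0.2727, 0.3636]].

Step 3 — form the quadratic (x - mu)^T · Sigma^{-1} · (x - mu):
  Sigma^{-1} · (x - mu) = (0.8182, -1.0909).
  (x - mu)^T · [Sigma^{-1} · (x - mu)] = (0)·(0.8182) + (-3)·(-1.0909) = 3.2727.

Step 4 — take square root: d = √(3.2727) ≈ 1.8091.

d(x, mu) = √(3.2727) ≈ 1.8091


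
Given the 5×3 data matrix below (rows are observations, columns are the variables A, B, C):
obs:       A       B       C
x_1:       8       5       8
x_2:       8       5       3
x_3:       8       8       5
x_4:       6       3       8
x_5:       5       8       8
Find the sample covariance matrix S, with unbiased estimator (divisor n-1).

Step 1 — column means:
  mean(A) = (8 + 8 + 8 + 6 + 5) / 5 = 35/5 = 7
  mean(B) = (5 + 5 + 8 + 3 + 8) / 5 = 29/5 = 5.8
  mean(C) = (8 + 3 + 5 + 8 + 8) / 5 = 32/5 = 6.4

Step 2 — sample covariance S[i,j] = (1/(n-1)) · Σ_k (x_{k,i} - mean_i) · (x_{k,j} - mean_j), with n-1 = 4.
  S[A,A] = ((1)·(1) + (1)·(1) + (1)·(1) + (-1)·(-1) + (-2)·(-2)) / 4 = 8/4 = 2
  S[A,B] = ((1)·(-0.8) + (1)·(-0.8) + (1)·(2.2) + (-1)·(-2.8) + (-2)·(2.2)) / 4 = -1/4 = -0.25
  S[A,C] = ((1)·(1.6) + (1)·(-3.4) + (1)·(-1.4) + (-1)·(1.6) + (-2)·(1.6)) / 4 = -8/4 = -2
  S[B,B] = ((-0.8)·(-0.8) + (-0.8)·(-0.8) + (2.2)·(2.2) + (-2.8)·(-2.8) + (2.2)·(2.2)) / 4 = 18.8/4 = 4.7
  S[B,C] = ((-0.8)·(1.6) + (-0.8)·(-3.4) + (2.2)·(-1.4) + (-2.8)·(1.6) + (2.2)·(1.6)) / 4 = -2.6/4 = -0.65
  S[C,C] = ((1.6)·(1.6) + (-3.4)·(-3.4) + (-1.4)·(-1.4) + (1.6)·(1.6) + (1.6)·(1.6)) / 4 = 21.2/4 = 5.3

S is symmetric (S[j,i] = S[i,j]). Assembling:

S = [[2, -0.25, -2],
 [-0.25, 4.7, -0.65],
 [-2, -0.65, 5.3]]


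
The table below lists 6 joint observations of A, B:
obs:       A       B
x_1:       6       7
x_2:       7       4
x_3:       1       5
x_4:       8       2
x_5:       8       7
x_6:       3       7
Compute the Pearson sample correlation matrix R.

Step 1 — column means:
  mean(A) = (6 + 7 + 1 + 8 + 8 + 3) / 6 = 33/6 = 5.5
  mean(B) = (7 + 4 + 5 + 2 + 7 + 7) / 6 = 32/6 = 5.3333

Step 2 — sample variances and covariances s[i,j] = (1/(n-1)) · Σ_k (x_{k,i} - mean_i) · (x_{k,j} - mean_j), with n-1 = 5:
  s[A,A] = ((0.5)·(0.5) + (1.5)·(1.5) + (-4.5)·(-4.5) + (2.5)·(2.5) + (2.5)·(2.5) + (-2.5)·(-2.5)) / 5 = 41.5/5 = 8.3
  s[A,B] = ((0.5)·(1.6667) + (1.5)·(-1.3333) + (-4.5)·(-0.3333) + (2.5)·(-3.3333) + (2.5)·(1.6667) + (-2.5)·(1.6667)) / 5 = -8/5 = -1.6
  s[B,B] = ((1.6667)·(1.6667) + (-1.3333)·(-1.3333) + (-0.3333)·(-0.3333) + (-3.3333)·(-3.3333) + (1.6667)·(1.6667) + (1.6667)·(1.6667)) / 5 = 21.3333/5 = 4.2667
  Sample standard deviations s_i = √(s[i,i]):
  s(A) = √(8.3) = 2.881
  s(B) = √(4.2667) = 2.0656

Step 3 — r_{ij} = s_{ij} / (s_i · s_j):
  r[A,A] = 1 (diagonal).
  r[A,B] = -1.6 / (2.881 · 2.0656) = -1.6 / 5.9509 = -0.2689
  r[B,B] = 1 (diagonal).

R is symmetric with unit diagonal. Assembling:

R = [[1, -0.2689],
 [-0.2689, 1]]


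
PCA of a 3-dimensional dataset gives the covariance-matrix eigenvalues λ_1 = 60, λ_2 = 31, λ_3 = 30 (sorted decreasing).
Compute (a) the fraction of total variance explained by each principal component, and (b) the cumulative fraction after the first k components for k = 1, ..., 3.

Step 1 — total variance = trace(Sigma) = Σ λ_i = 60 + 31 + 30 = 121.

Step 2 — fraction explained by component i = λ_i / Σ λ:
  PC1: 60/121 = 0.4959
  PC2: 31/121 = 0.2562
  PC3: 30/121 = 0.2479

Step 3 — cumulative fraction after k components = (λ_1 + ... + λ_k) / Σ λ:
  k = 1: 60/121 = 0.4959
  k = 2: (60 + 31)/121 = 91/121 = 0.7521
  k = 3: (60 + 31 + 30)/121 = 121/121 = 1

Summary (fraction, with percent):

explained: PC1 0.4959 (49.59%), PC2 0.2562 (25.62%), PC3 0.2479 (24.79%);  cumulative: 0.4959, 0.7521, 1


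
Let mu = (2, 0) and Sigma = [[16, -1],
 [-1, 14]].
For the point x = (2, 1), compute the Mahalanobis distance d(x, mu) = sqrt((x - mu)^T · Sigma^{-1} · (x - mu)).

Step 1 — centre the observation: (x - mu) = (0, 1).

Step 2 — invert Sigma. det(Sigma) = 16·14 - (-1)² = 223.
  Sigma^{-1} = (1/det) · [[d, -b], [-b, a]] = [[0.0628, 0.0045],
 [0.0045, 0.0717]].

Step 3 — form the quadratic (x - mu)^T · Sigma^{-1} · (x - mu):
  Sigma^{-1} · (x - mu) = (0.0045, 0.0717).
  (x - mu)^T · [Sigma^{-1} · (x - mu)] = (0)·(0.0045) + (1)·(0.0717) = 0.0717.

Step 4 — take square root: d = √(0.0717) ≈ 0.2679.

d(x, mu) = √(0.0717) ≈ 0.2679


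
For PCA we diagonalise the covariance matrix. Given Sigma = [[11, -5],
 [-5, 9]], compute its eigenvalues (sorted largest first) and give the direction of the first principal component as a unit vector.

Step 1 — characteristic polynomial of 2×2 Sigma:
  det(Sigma - λI) = λ² - trace · λ + det = 0.
  trace = 11 + 9 = 20, det = 11·9 - (-5)² = 74.
Step 2 — discriminant:
  Δ = trace² - 4·det = 400 - 296 = 104.
Step 3 — eigenvalues:
  λ = (trace ± √Δ)/2 = (20 ± 10.198)/2,
  λ_1 = 15.099,  λ_2 = 4.901.

Step 4 — unit eigenvector for λ_1: solve (Sigma - λ_1 I)v = 0. First row:
  (11 - 15.099)·v_x + (-5)·v_y = 0, i.e. (-4.099)·v_x + (-5)·v_y = 0,
  so v ∝ (b, λ_1 - a) = (-5, 4.099); multiply by -1 so the first entry is positive: u = (5, -4.099).
  ||u|| = √((5)² + (-4.099)²) = √(41.802) ≈ 6.4654,
  v_1 = u/||u|| ≈ (0.7733, -0.634) (||v_1|| = 1).

λ_1 = 15.099,  λ_2 = 4.901;  v_1 ≈ (0.7733, -0.634)


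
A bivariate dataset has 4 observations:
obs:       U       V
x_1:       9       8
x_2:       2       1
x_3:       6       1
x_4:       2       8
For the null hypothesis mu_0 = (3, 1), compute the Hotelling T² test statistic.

Step 1 — sample mean vector:
  mean(U) = (9 + 2 + 6 + 2) / 4 = 19/4 = 4.75
  mean(V) = (8 + 1 + 1 + 8) / 4 = 18/4 = 4.5
  x̄ = (4.75, 4.5),  deviation x̄ - mu_0 = (4.75, 4.5) - (3, 1) = (1.75, 3.5).

Step 2 — sample covariance matrix, S[i,j] = (1/(n-1)) · Σ_k (x_{k,i} - mean_i) · (x_{k,j} - mean_j), divisor n-1 = 3:
  S[U,U] = ((4.25)·(4.25) + (-2.75)·(-2.75) + (1.25)·(1.25) + (-2.75)·(-2.75)) / 3 = 34.75/3 = 11.5833
  S[U,V] = ((4.25)·(3.5) + (-2.75)·(-3.5) + (1.25)·(-3.5) + (-2.75)·(3.5)) / 3 = 10.5/3 = 3.5
  S[V,V] = ((3.5)·(3.5) + (-3.5)·(-3.5) + (-3.5)·(-3.5) + (3.5)·(3.5)) / 3 = 49/3 = 16.3333
  S = [[11.5833, 3.5],
 [3.5, 16.3333]].

Step 3 — invert S. det(S) = 11.5833·16.3333 - (3.5)² = 176.9444.
  S^{-1} = (1/det) · [[d, -b], [-b, a]] = [[0.0923, -0.0198],
 [-0.0198, 0.0655]].

Step 4 — quadratic form (x̄ - mu_0)^T · S^{-1} · (x̄ - mu_0):
  S^{-1} · (x̄ - mu_0) = (0.0923, 0.1945),
  (x̄ - mu_0)^T · [...] = (1.75)·(0.0923) + (3.5)·(0.1945) = 0.8423.

Step 5 — scale by n: T² = 4 · 0.8423 = 3.3692.

T² ≈ 3.3692


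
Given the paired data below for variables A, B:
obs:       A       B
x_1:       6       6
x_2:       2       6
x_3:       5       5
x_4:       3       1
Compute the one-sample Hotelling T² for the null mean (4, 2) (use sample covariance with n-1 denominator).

Step 1 — sample mean vector:
  mean(A) = (6 + 2 + 5 + 3) / 4 = 16/4 = 4
  mean(B) = (6 + 6 + 5 + 1) / 4 = 18/4 = 4.5
  x̄ = (4, 4.5),  deviation x̄ - mu_0 = (4, 4.5) - (4, 2) = (0, 2.5).

Step 2 — sample covariance matrix, S[i,j] = (1/(n-1)) · Σ_k (x_{k,i} - mean_i) · (x_{k,j} - mean_j), divisor n-1 = 3:
  S[A,A] = ((2)·(2) + (-2)·(-2) + (1)·(1) + (-1)·(-1)) / 3 = 10/3 = 3.3333
  S[A,B] = ((2)·(1.5) + (-2)·(1.5) + (1)·(0.5) + (-1)·(-3.5)) / 3 = 4/3 = 1.3333
  S[B,B] = ((1.5)·(1.5) + (1.5)·(1.5) + (0.5)·(0.5) + (-3.5)·(-3.5)) / 3 = 17/3 = 5.6667
  S = [[3.3333, 1.3333],
 [1.3333, 5.6667]].

Step 3 — invert S. det(S) = 3.3333·5.6667 - (1.3333)² = 17.1111.
  S^{-1} = (1/det) · [[d, -b], [-b, a]] = [[0.3312, -0.0779],
 [-0.0779, 0.1948]].

Step 4 — quadratic form (x̄ - mu_0)^T · S^{-1} · (x̄ - mu_0):
  S^{-1} · (x̄ - mu_0) = (-0.1948, 0.487),
  (x̄ - mu_0)^T · [...] = (0)·(-0.1948) + (2.5)·(0.487) = 1.2175.

Step 5 — scale by n: T² = 4 · 1.2175 = 4.8701.

T² ≈ 4.8701


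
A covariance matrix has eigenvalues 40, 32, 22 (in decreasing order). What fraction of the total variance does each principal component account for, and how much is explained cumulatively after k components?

Step 1 — total variance = trace(Sigma) = Σ λ_i = 40 + 32 + 22 = 94.

Step 2 — fraction explained by component i = λ_i / Σ λ:
  PC1: 40/94 = 0.4255
  PC2: 32/94 = 0.3404
  PC3: 22/94 = 0.234

Step 3 — cumulative fraction after k components = (λ_1 + ... + λ_k) / Σ λ:
  k = 1: 40/94 = 0.4255
  k = 2: (40 + 32)/94 = 72/94 = 0.766
  k = 3: (40 + 32 + 22)/94 = 94/94 = 1

Summary (fraction, with percent):

explained: PC1 0.4255 (42.55%), PC2 0.3404 (34.04%), PC3 0.234 (23.4%);  cumulative: 0.4255, 0.766, 1


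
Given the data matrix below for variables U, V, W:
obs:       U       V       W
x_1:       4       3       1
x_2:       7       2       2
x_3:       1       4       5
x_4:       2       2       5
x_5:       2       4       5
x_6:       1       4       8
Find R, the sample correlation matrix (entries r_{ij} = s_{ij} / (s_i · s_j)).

Step 1 — column means:
  mean(U) = (4 + 7 + 1 + 2 + 2 + 1) / 6 = 17/6 = 2.8333
  mean(V) = (3 + 2 + 4 + 2 + 4 + 4) / 6 = 19/6 = 3.1667
  mean(W) = (1 + 2 + 5 + 5 + 5 + 8) / 6 = 26/6 = 4.3333

Step 2 — sample variances and covariances s[i,j] = (1/(n-1)) · Σ_k (x_{k,i} - mean_i) · (x_{k,j} - mean_j), with n-1 = 5:
  s[U,U] = ((1.1667)·(1.1667) + (4.1667)·(4.1667) + (-1.8333)·(-1.8333) + (-0.8333)·(-0.8333) + (-0.8333)·(-0.8333) + (-1.8333)·(-1.8333)) / 5 = 26.8333/5 = 5.3667
  s[U,V] = ((1.1667)·(-0.1667) + (4.1667)·(-1.1667) + (-1.8333)·(0.8333) + (-0.8333)·(-1.1667) + (-0.8333)·(0.8333) + (-1.8333)·(0.8333)) / 5 = -7.8333/5 = -1.5667
  s[U,W] = ((1.1667)·(-3.3333) + (4.1667)·(-2.3333) + (-1.8333)·(0.6667) + (-0.8333)·(0.6667) + (-0.8333)·(0.6667) + (-1.8333)·(3.6667)) / 5 = -22.6667/5 = -4.5333
  s[V,V] = ((-0.1667)·(-0.1667) + (-1.1667)·(-1.1667) + (0.8333)·(0.8333) + (-1.1667)·(-1.1667) + (0.8333)·(0.8333) + (0.8333)·(0.8333)) / 5 = 4.8333/5 = 0.9667
  s[V,W] = ((-0.1667)·(-3.3333) + (-1.1667)·(-2.3333) + (0.8333)·(0.6667) + (-1.1667)·(0.6667) + (0.8333)·(0.6667) + (0.8333)·(3.6667)) / 5 = 6.6667/5 = 1.3333
  s[W,W] = ((-3.3333)·(-3.3333) + (-2.3333)·(-2.3333) + (0.6667)·(0.6667) + (0.6667)·(0.6667) + (0.6667)·(0.6667) + (3.6667)·(3.6667)) / 5 = 31.3333/5 = 6.2667
  Sample standard deviations s_i = √(s[i,i]):
  s(U) = √(5.3667) = 2.3166
  s(V) = √(0.9667) = 0.9832
  s(W) = √(6.2667) = 2.5033

Step 3 — r_{ij} = s_{ij} / (s_i · s_j):
  r[U,U] = 1 (diagonal).
  r[U,V] = -1.5667 / (2.3166 · 0.9832) = -1.5667 / 2.2777 = -0.6878
  r[U,W] = -4.5333 / (2.3166 · 2.5033) = -4.5333 / 5.7992 = -0.7817
  r[V,V] = 1 (diagonal).
  r[V,W] = 1.3333 / (0.9832 · 2.5033) = 1.3333 / 2.4613 = 0.5417
  r[W,W] = 1 (diagonal).

R is symmetric with unit diagonal. Assembling:

R = [[1, -0.6878, -0.7817],
 [-0.6878, 1, 0.5417],
 [-0.7817, 0.5417, 1]]


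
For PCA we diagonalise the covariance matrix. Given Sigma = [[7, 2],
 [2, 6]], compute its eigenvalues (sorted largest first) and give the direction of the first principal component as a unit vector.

Step 1 — characteristic polynomial of 2×2 Sigma:
  det(Sigma - λI) = λ² - trace · λ + det = 0.
  trace = 7 + 6 = 13, det = 7·6 - (2)² = 38.
Step 2 — discriminant:
  Δ = trace² - 4·det = 169 - 152 = 17.
Step 3 — eigenvalues:
  λ = (trace ± √Δ)/2 = (13 ± 4.1231)/2,
  λ_1 = 8.5616,  λ_2 = 4.4384.

Step 4 — unit eigenvector for λ_1: solve (Sigma - λ_1 I)v = 0. First row:
  (7 - 8.5616)·v_x + (2)·v_y = 0, i.e. (-1.5616)·v_x + (2)·v_y = 0,
  so v ∝ (b, λ_1 - a) = (2, 1.5616) = u.
  ||u|| = √((2)² + (1.5616)²) = √(6.4384) ≈ 2.5374,
  v_1 = u/||u|| ≈ (0.7882, 0.6154) (||v_1|| = 1).

λ_1 = 8.5616,  λ_2 = 4.4384;  v_1 ≈ (0.7882, 0.6154)


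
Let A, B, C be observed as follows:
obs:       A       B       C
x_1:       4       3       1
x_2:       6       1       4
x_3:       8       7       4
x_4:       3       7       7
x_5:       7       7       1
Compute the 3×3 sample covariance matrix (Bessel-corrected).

Step 1 — column means:
  mean(A) = (4 + 6 + 8 + 3 + 7) / 5 = 28/5 = 5.6
  mean(B) = (3 + 1 + 7 + 7 + 7) / 5 = 25/5 = 5
  mean(C) = (1 + 4 + 4 + 7 + 1) / 5 = 17/5 = 3.4

Step 2 — sample covariance S[i,j] = (1/(n-1)) · Σ_k (x_{k,i} - mean_i) · (x_{k,j} - mean_j), with n-1 = 4.
  S[A,A] = ((-1.6)·(-1.6) + (0.4)·(0.4) + (2.4)·(2.4) + (-2.6)·(-2.6) + (1.4)·(1.4)) / 4 = 17.2/4 = 4.3
  S[A,B] = ((-1.6)·(-2) + (0.4)·(-4) + (2.4)·(2) + (-2.6)·(2) + (1.4)·(2)) / 4 = 4/4 = 1
  S[A,C] = ((-1.6)·(-2.4) + (0.4)·(0.6) + (2.4)·(0.6) + (-2.6)·(3.6) + (1.4)·(-2.4)) / 4 = -7.2/4 = -1.8
  S[B,B] = ((-2)·(-2) + (-4)·(-4) + (2)·(2) + (2)·(2) + (2)·(2)) / 4 = 32/4 = 8
  S[B,C] = ((-2)·(-2.4) + (-4)·(0.6) + (2)·(0.6) + (2)·(3.6) + (2)·(-2.4)) / 4 = 6/4 = 1.5
  S[C,C] = ((-2.4)·(-2.4) + (0.6)·(0.6) + (0.6)·(0.6) + (3.6)·(3.6) + (-2.4)·(-2.4)) / 4 = 25.2/4 = 6.3

S is symmetric (S[j,i] = S[i,j]). Assembling:

S = [[4.3, 1, -1.8],
 [1, 8, 1.5],
 [-1.8, 1.5, 6.3]]


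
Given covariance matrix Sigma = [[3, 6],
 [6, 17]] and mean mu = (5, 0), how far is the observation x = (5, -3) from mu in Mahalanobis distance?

Step 1 — centre the observation: (x - mu) = (0, -3).

Step 2 — invert Sigma. det(Sigma) = 3·17 - (6)² = 15.
  Sigma^{-1} = (1/det) · [[d, -b], [-b, a]] = [[1.1333, -0.4],
 [-0.4, 0.2]].

Step 3 — form the quadratic (x - mu)^T · Sigma^{-1} · (x - mu):
  Sigma^{-1} · (x - mu) = (1.2, -0.6).
  (x - mu)^T · [Sigma^{-1} · (x - mu)] = (0)·(1.2) + (-3)·(-0.6) = 1.8.

Step 4 — take square root: d = √(1.8) ≈ 1.3416.

d(x, mu) = √(1.8) ≈ 1.3416


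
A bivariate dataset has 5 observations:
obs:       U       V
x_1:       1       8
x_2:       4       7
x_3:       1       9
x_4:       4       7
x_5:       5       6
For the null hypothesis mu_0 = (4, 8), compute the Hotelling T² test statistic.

Step 1 — sample mean vector:
  mean(U) = (1 + 4 + 1 + 4 + 5) / 5 = 15/5 = 3
  mean(V) = (8 + 7 + 9 + 7 + 6) / 5 = 37/5 = 7.4
  x̄ = (3, 7.4),  deviation x̄ - mu_0 = (3, 7.4) - (4, 8) = (-1, -0.6).

Step 2 — sample covariance matrix, S[i,j] = (1/(n-1)) · Σ_k (x_{k,i} - mean_i) · (x_{k,j} - mean_j), divisor n-1 = 4:
  S[U,U] = ((-2)·(-2) + (1)·(1) + (-2)·(-2) + (1)·(1) + (2)·(2)) / 4 = 14/4 = 3.5
  S[U,V] = ((-2)·(0.6) + (1)·(-0.4) + (-2)·(1.6) + (1)·(-0.4) + (2)·(-1.4)) / 4 = -8/4 = -2
  S[V,V] = ((0.6)·(0.6) + (-0.4)·(-0.4) + (1.6)·(1.6) + (-0.4)·(-0.4) + (-1.4)·(-1.4)) / 4 = 5.2/4 = 1.3
  S = [[3.5, -2],
 [-2, 1.3]].

Step 3 — invert S. det(S) = 3.5·1.3 - (-2)² = 0.55.
  S^{-1} = (1/det) · [[d, -b], [-b, a]] = [[2.3636, 3.6364],
 [3.6364, 6.3636]].

Step 4 — quadratic form (x̄ - mu_0)^T · S^{-1} · (x̄ - mu_0):
  S^{-1} · (x̄ - mu_0) = (-4.5455, -7.4545),
  (x̄ - mu_0)^T · [...] = (-1)·(-4.5455) + (-0.6)·(-7.4545) = 9.0182.

Step 5 — scale by n: T² = 5 · 9.0182 = 45.0909.

T² ≈ 45.0909


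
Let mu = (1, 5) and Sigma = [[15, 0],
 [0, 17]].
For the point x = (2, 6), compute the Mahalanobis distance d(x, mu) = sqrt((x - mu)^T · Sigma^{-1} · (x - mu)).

Step 1 — centre the observation: (x - mu) = (1, 1).

Step 2 — invert Sigma. det(Sigma) = 15·17 - (0)² = 255.
  Sigma^{-1} = (1/det) · [[d, -b], [-b, a]] = [[0.0667, 0],
 [0, 0.0588]].

Step 3 — form the quadratic (x - mu)^T · Sigma^{-1} · (x - mu):
  Sigma^{-1} · (x - mu) = (0.0667, 0.0588).
  (x - mu)^T · [Sigma^{-1} · (x - mu)] = (1)·(0.0667) + (1)·(0.0588) = 0.1255.

Step 4 — take square root: d = √(0.1255) ≈ 0.3542.

d(x, mu) = √(0.1255) ≈ 0.3542


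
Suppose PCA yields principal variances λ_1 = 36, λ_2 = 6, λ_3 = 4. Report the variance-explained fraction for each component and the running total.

Step 1 — total variance = trace(Sigma) = Σ λ_i = 36 + 6 + 4 = 46.

Step 2 — fraction explained by component i = λ_i / Σ λ:
  PC1: 36/46 = 0.7826
  PC2: 6/46 = 0.1304
  PC3: 4/46 = 0.087

Step 3 — cumulative fraction after k components = (λ_1 + ... + λ_k) / Σ λ:
  k = 1: 36/46 = 0.7826
  k = 2: (36 + 6)/46 = 42/46 = 0.913
  k = 3: (36 + 6 + 4)/46 = 46/46 = 1

Summary (fraction, with percent):

explained: PC1 0.7826 (78.26%), PC2 0.1304 (13.04%), PC3 0.087 (8.7%);  cumulative: 0.7826, 0.913, 1


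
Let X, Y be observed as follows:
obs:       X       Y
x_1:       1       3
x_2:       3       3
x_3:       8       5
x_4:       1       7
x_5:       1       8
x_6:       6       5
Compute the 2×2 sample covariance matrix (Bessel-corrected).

Step 1 — column means:
  mean(X) = (1 + 3 + 8 + 1 + 1 + 6) / 6 = 20/6 = 3.3333
  mean(Y) = (3 + 3 + 5 + 7 + 8 + 5) / 6 = 31/6 = 5.1667

Step 2 — sample covariance S[i,j] = (1/(n-1)) · Σ_k (x_{k,i} - mean_i) · (x_{k,j} - mean_j), with n-1 = 5.
  S[X,X] = ((-2.3333)·(-2.3333) + (-0.3333)·(-0.3333) + (4.6667)·(4.6667) + (-2.3333)·(-2.3333) + (-2.3333)·(-2.3333) + (2.6667)·(2.6667)) / 5 = 45.3333/5 = 9.0667
  S[X,Y] = ((-2.3333)·(-2.1667) + (-0.3333)·(-2.1667) + (4.6667)·(-0.1667) + (-2.3333)·(1.8333) + (-2.3333)·(2.8333) + (2.6667)·(-0.1667)) / 5 = -6.3333/5 = -1.2667
  S[Y,Y] = ((-2.1667)·(-2.1667) + (-2.1667)·(-2.1667) + (-0.1667)·(-0.1667) + (1.8333)·(1.8333) + (2.8333)·(2.8333) + (-0.1667)·(-0.1667)) / 5 = 20.8333/5 = 4.1667

S is symmetric (S[j,i] = S[i,j]). Assembling:

S = [[9.0667, -1.2667],
 [-1.2667, 4.1667]]


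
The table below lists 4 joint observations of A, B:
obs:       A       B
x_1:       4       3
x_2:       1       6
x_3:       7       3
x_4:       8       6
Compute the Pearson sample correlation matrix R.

Step 1 — column means:
  mean(A) = (4 + 1 + 7 + 8) / 4 = 20/4 = 5
  mean(B) = (3 + 6 + 3 + 6) / 4 = 18/4 = 4.5

Step 2 — sample variances and covariances s[i,j] = (1/(n-1)) · Σ_k (x_{k,i} - mean_i) · (x_{k,j} - mean_j), with n-1 = 3:
  s[A,A] = ((-1)·(-1) + (-4)·(-4) + (2)·(2) + (3)·(3)) / 3 = 30/3 = 10
  s[A,B] = ((-1)·(-1.5) + (-4)·(1.5) + (2)·(-1.5) + (3)·(1.5)) / 3 = -3/3 = -1
  s[B,B] = ((-1.5)·(-1.5) + (1.5)·(1.5) + (-1.5)·(-1.5) + (1.5)·(1.5)) / 3 = 9/3 = 3
  Sample standard deviations s_i = √(s[i,i]):
  s(A) = √(10) = 3.1623
  s(B) = √(3) = 1.7321

Step 3 — r_{ij} = s_{ij} / (s_i · s_j):
  r[A,A] = 1 (diagonal).
  r[A,B] = -1 / (3.1623 · 1.7321) = -1 / 5.4772 = -0.1826
  r[B,B] = 1 (diagonal).

R is symmetric with unit diagonal. Assembling:

R = [[1, -0.1826],
 [-0.1826, 1]]
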